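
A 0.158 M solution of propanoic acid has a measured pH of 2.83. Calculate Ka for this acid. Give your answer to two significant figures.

[H+] = 10^(-2.83) = 1.48 × 10^-3 M
At equilibrium [HA] = 0.158 − 1.48 × 10^-3 = 1.57 × 10^-1 M
Ka = [H+][A-]/[HA] = (1.48 × 10^-3)² / 1.57 × 10^-1 = 1.4 × 10^-5

Ka = 1.4 × 10^-5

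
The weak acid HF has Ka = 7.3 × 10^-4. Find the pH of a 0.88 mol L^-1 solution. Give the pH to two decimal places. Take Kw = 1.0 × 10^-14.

HF ⇌ F- + H+
Ka = [H+]²/(0.88 − [H+]) = 7.3 × 10^-4
Since Ka ≪ C₀, [H+] ≈ √(Ka·C₀) = 2.53 × 10^-2 M.
([H+]/C₀ = 2.9% < 5%, so the approximation holds.)
pH = −log[H+] = −log(2.53 × 10^-2) = 1.60

pH = 1.60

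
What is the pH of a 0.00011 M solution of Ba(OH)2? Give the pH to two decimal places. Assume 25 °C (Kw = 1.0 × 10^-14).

Ba(OH)2 is a strong base (each formula unit releases 2 OH-); [OH-] = 0.00022 M.
pOH = -log(0.00022) = 3.66
pH = 14.00 - 3.66 = 10.34

pH = 10.34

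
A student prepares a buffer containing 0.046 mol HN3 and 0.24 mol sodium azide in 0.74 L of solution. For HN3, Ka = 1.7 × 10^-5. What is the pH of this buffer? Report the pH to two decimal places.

pKa = −log(1.7 × 10^-5) = 4.770
pH = pKa + log([A⁻]/[HA]) = 4.770 + log(0.24/0.046)
pH = 4.770 + (+0.717) = 5.49

pH = 5.49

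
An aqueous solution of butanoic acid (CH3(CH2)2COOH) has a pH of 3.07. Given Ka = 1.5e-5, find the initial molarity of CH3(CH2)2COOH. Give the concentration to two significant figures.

C₀ = 4.9 × 10^-2 M

[H+] = 10^(-3.07) = 8.51 × 10^-4 M = x
Ka = x²/(C₀ − x) ⇒ C₀ = x + x²/Ka
C₀ = 8.51 × 10^-4 + (8.51 × 10^-4)²/(1.5 × 10^-5) = 4.91 × 10^-2 M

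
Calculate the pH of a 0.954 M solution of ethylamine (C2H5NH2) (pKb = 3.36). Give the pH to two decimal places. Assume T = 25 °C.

C2H5NH2 + H2O ⇌ C2H5NH3+ + OH-
Kb = 10^(−3.36) = 4.37 × 10^-4
Kb = x²/(0.954 − x) = 4.37 × 10^-4
Assume x ≪ 0.954: x ≈ √(4.37 × 10^-4 × 0.954) = 2.04 × 10^-2 M
Check: 2.1% ionized — well under 5%, approximation valid.
pOH = −log(2.04 × 10^-2) = 1.69; pH = 14.00 − 1.69 = 12.31

pH = 12.31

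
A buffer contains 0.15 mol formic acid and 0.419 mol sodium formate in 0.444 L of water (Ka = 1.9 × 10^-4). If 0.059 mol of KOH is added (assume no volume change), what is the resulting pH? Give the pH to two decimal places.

pH = 4.44

OH- converts HCOOH to HCOO-: HCOOH → 0.091 mol, HCOO- → 0.478 mol.
pKa = −log(1.9 × 10^-4) = 3.721
pH = pKa + log(n_HCOO-/n_HCOOH) = 3.721 + log(0.478/0.091) = 3.721 + (+0.720)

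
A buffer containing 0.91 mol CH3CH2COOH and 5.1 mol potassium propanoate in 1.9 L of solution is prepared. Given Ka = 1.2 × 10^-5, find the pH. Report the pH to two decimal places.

pKa = −log(1.2 × 10^-5) = 4.921
Using pH = pKa + log([base]/[acid]) with [base]/[acid] = 5.1/0.91:
pH = 4.921 + (+0.749) = 5.67

pH = 5.67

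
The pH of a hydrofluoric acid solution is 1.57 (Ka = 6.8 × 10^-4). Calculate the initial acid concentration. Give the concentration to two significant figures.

C₀ = 1.1 M

[H+] = 10^(-1.57) = 2.69 × 10^-2 M = x
Ka = x²/(C₀ − x) ⇒ C₀ = x + x²/Ka
C₀ = 2.69 × 10^-2 + (2.69 × 10^-2)²/(6.8 × 10^-4) = 1.09 M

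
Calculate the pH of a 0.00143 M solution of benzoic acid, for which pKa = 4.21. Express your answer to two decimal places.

pH = 3.57

C6H5COOH ⇌ C6H5COO- + H+
Ka = 10^(−4.21) = 6.17 × 10^-5
From the ICE table, Ka = x²/(0.00143 − x) = 6.17 × 10^-5.
The 5% rule fails; solving x² + Ka·x − Ka·C₀ = 0 exactly:
x = (−Ka + √(Ka² + 4·Ka·C₀))/2 = 2.68 × 10^-4 M
pH = −log[H+] = −log(2.68 × 10^-4) = 3.57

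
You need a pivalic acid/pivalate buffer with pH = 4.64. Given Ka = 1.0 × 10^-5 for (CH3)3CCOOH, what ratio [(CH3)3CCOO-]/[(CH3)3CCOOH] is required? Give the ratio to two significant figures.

pKa = -log(1.0 × 10^-5) = 5.000
pH = pKa + log(r) ⇒ log(r) = 4.64 − 5.000 = -0.360
r = [(CH3)3CCOO-]/[(CH3)3CCOOH] = 10^(-0.360) = 0.437

ratio = 0.44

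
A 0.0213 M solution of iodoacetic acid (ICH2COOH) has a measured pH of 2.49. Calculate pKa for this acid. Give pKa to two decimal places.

[H+] = 10^(-2.49) = 3.24 × 10^-3 M
At equilibrium [HA] = 0.0213 − 3.24 × 10^-3 = 1.81 × 10^-2 M
Ka = [H+][A-]/[HA] = (3.24 × 10^-3)² / 1.81 × 10^-2 = 5.80 × 10^-4
pKa = -log(5.80 × 10^-4) = 3.24

pKa = 3.24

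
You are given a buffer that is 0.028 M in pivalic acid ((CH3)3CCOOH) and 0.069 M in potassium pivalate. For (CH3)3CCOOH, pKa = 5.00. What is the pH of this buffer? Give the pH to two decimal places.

pH = 5.39

Henderson–Hasselbalch: pH = pKa + log([(CH3)3CCOO-]/[(CH3)3CCOOH]) = 5.00 + log(0.069/0.028)
pH = 5.00 + (+0.392) = 5.39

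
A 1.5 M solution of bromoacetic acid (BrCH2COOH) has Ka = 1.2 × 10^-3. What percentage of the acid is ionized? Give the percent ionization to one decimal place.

2.8%

BrCH2COOH ⇌ BrCH2COO- + H+; let x = [H+] at equilibrium.
x ≈ √(Ka·C₀) = √(1.2 × 10^-3 × 1.5) = 4.24 × 10^-2 M
Fraction ionized = 4.24 × 10^-2 / 1.5 = 0.0283 → 2.8%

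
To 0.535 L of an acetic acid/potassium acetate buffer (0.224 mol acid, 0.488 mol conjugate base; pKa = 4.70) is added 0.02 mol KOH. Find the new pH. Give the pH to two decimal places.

pH = 5.10

After neutralization: n(CH3COOH) = 0.204 mol, n(CH3COO-) = 0.508 mol.
pH = pKa + log([A⁻]/[HA]) = 4.70 + log(0.508/0.204) = 4.70 +0.396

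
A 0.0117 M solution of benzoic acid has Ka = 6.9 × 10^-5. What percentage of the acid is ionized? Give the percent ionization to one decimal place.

C6H5COOH ⇌ C6H5COO- + H+; let x = [H+] at equilibrium.
Ka = x²/(C₀ − x); solving the quadratic gives x = 8.65 × 10^-4 M.
Fraction ionized = 8.65 × 10^-4 / 0.0117 = 0.0739 → 7.4%

7.4%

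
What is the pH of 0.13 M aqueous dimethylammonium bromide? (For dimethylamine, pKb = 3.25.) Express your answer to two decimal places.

(CH3)2NH2+ is the conjugate acid of the weak base (CH3)2NH.
Kb = 10^(−3.25) = 5.62 × 10^-4
Ka = Kw/Kb = 1.0×10^-14 / 5.62 × 10^-4 = 1.78 × 10^-11
Ka = [H+]²/(0.13 − [H+]) = 1.78 × 10^-11
Assume [H+] ≪ 0.13: [H+] ≈ √(1.78 × 10^-11 × 0.13) = 1.52 × 10^-6 M
([H+]/C₀ = 0.0012% < 5%, so the approximation holds.)
pH = −log[H+] = −log(1.52 × 10^-6) = 5.82

pH = 5.82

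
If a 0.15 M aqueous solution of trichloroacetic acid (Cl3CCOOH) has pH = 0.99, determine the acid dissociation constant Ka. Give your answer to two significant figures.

[H+] = 10^(-0.99) = 1.02 × 10^-1 M
At equilibrium [HA] = 0.15 − 1.02 × 10^-1 = 4.80 × 10^-2 M
Ka = [H+][A-]/[HA] = (1.02 × 10^-1)² / 4.80 × 10^-2 = 2.2 × 10^-1

Ka = 2.2 × 10^-1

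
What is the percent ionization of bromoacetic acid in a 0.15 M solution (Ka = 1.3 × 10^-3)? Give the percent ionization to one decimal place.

BrCH2COOH ⇌ BrCH2COO- + H+; let x = [H+] at equilibrium.
Ka = x²/(C₀ − x); solving the quadratic gives x = 1.33 × 10^-2 M.
Fraction ionized = 1.33 × 10^-2 / 0.15 = 0.0887 → 8.9%

8.9%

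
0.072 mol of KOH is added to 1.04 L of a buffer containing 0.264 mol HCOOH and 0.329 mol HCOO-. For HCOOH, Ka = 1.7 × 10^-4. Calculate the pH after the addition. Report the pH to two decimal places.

pH = 4.09

OH- converts HCOOH to HCOO-: HCOOH → 0.192 mol, HCOO- → 0.401 mol.
pKa = −log(1.7 × 10^-4) = 3.770
pH = pKa + log(n_HCOO-/n_HCOOH) = 3.770 + log(0.401/0.192) = 3.770 + (+0.320)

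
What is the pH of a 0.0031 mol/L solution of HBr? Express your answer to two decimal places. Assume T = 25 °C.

pH = 2.51

HBr is a strong acid and dissociates completely, so [H+] = 0.0031 M.
pH = -log(0.0031) = 2.51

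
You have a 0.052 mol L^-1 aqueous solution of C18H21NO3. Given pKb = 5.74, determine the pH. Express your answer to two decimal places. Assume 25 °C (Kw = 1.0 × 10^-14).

C18H21NO3 + H2O ⇌ C18H22NO3+ + OH-
Kb = 10^(−5.74) = 1.82 × 10^-6
From the ICE table, Kb = x²/(0.052 − x) = 1.82 × 10^-6.
Neglecting x in the denominator: x = √(1.82 × 10^-6 × 0.052) = 3.08 × 10^-4 M
(x/C₀ = 0.59% < 5%, so the approximation holds.)
pOH = 3.51, so pH = 14.00 − pOH = 10.49

pH = 10.49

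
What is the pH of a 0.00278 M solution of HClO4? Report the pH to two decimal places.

pH = 2.56

HClO4 is a strong acid and dissociates completely, so [H+] = 0.00278 M.
pH = -log(0.00278) = 2.56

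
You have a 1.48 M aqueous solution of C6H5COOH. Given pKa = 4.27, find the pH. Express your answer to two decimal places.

C6H5COOH ⇌ C6H5COO- + H+
Ka = 10^(−4.27) = 5.37 × 10^-5
Ka = [H+]²/(1.48 − [H+]) = 5.37 × 10^-5
Since Ka ≪ C₀, [H+] ≈ √(Ka·C₀) = 8.91 × 10^-3 M.
pH = −log[H+] = −log(8.91 × 10^-3) = 2.05

pH = 2.05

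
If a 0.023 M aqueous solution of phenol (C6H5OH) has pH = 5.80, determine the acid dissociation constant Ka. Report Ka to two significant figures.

[H+] = 10^(-5.80) = 1.58 × 10^-6 M
At equilibrium [HA] = 0.023 − 1.58 × 10^-6 = 2.30 × 10^-2 M
Ka = [H+][A-]/[HA] = (1.58 × 10^-6)² / 2.30 × 10^-2 = 1.1 × 10^-10

Ka = 1.1 × 10^-10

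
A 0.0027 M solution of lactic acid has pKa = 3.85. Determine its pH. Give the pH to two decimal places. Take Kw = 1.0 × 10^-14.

CH3CH(OH)COOH ⇌ CH3CH(OH)COO- + H+
Ka = 10^(−3.85) = 1.41 × 10^-4
From the ICE table, Ka = [H+]²/(0.0027 − [H+]) = 1.41 × 10^-4.
The 5% rule fails; solving [H+]² + Ka·[H+] − Ka·C₀ = 0 exactly:
[H+] = (−Ka + √(Ka² + 4·Ka·C₀))/2 = 5.51 × 10^-4 M
pH = −log[H+] = −log(5.51 × 10^-4) = 3.26

pH = 3.26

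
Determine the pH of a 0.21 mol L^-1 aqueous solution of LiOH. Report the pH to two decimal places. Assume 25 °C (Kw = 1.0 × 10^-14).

LiOH is a strong base; [OH-] = 0.21 M.
pOH = -log(0.21) = 0.68
pH = 14.00 - 0.68 = 13.32

pH = 13.32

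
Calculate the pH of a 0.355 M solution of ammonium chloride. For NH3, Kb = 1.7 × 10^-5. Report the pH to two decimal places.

NH4+ is the conjugate acid of the weak base NH3.
Ka = Kw/Kb = 1.0×10^-14 / 1.7 × 10^-5 = 5.88 × 10^-10
Ka = [H+]²/(0.355 − [H+]) = 5.88 × 10^-10
Assume [H+] ≪ 0.355: [H+] ≈ √(5.88 × 10^-10 × 0.355) = 1.44 × 10^-5 M
pH = −log[H+] = −log(1.44 × 10^-5) = 4.84

pH = 4.84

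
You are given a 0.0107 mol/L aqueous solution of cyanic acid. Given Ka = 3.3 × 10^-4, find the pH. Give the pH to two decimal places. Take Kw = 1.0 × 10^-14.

pH = 2.76

HOCN ⇌ OCN- + H+
From the ICE table, Ka = [H+]²/(0.0107 − [H+]) = 3.3 × 10^-4.
[H+] is not negligible relative to C₀; solve [H+]² + 0.00033·[H+] − 3.53e-06 = 0.
[H+] = (−Ka + √(Ka² + 4·Ka·C₀))/2 = 1.72 × 10^-3 M
pH = −log(1.72 × 10^-3) = 2.76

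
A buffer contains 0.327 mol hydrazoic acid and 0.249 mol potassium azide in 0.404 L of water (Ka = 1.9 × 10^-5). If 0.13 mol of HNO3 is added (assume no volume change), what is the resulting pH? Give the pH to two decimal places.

After neutralization: n(HN3) = 0.457 mol, n(N3-) = 0.119 mol.
pKa = −log(1.9 × 10^-5) = 4.721
pH = pKa + log([A⁻]/[HA]) = 4.721 + log(0.119/0.457) = 4.721 -0.584

pH = 4.14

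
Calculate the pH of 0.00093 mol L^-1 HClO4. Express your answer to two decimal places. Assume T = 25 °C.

HClO4 is a strong acid and dissociates completely, so [H+] = 0.00093 M.
pH = -log(0.00093) = 3.03

pH = 3.03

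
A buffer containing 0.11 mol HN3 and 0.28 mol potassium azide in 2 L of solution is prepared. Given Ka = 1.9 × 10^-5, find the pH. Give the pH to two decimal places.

pH = 5.13

pKa = −log(1.9 × 10^-5) = 4.721
pH = pKa + log([A⁻]/[HA]) = 4.721 + log(0.28/0.11)
pH = 4.721 + (+0.406) = 5.13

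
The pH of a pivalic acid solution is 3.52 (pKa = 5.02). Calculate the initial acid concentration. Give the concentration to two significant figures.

C₀ = 9.9 × 10^-3 M

[H+] = 10^(-3.52) = 3.02 × 10^-4 M = x
Ka = 10^(−5.02) = 9.55 × 10^-6
Ka = x²/(C₀ − x) ⇒ C₀ = x + x²/Ka
C₀ = 3.02 × 10^-4 + (3.02 × 10^-4)²/(9.55 × 10^-6) = 9.85 × 10^-3 M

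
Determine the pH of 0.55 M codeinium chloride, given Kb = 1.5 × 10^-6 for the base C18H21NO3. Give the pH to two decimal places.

C18H22NO3+ is the conjugate acid of the weak base C18H21NO3.
Ka = Kw/Kb = 1.0×10^-14 / 1.5 × 10^-6 = 6.67 × 10^-9
Ka = [H+]²/(0.55 − [H+]) = 6.67 × 10^-9
Neglecting [H+] in the denominator: [H+] = √(6.67 × 10^-9 × 0.55) = 6.06 × 10^-5 M
([H+]/C₀ = 0.011% < 5%, so the approximation holds.)
pH = −log(6.06 × 10^-5) = 4.22

pH = 4.22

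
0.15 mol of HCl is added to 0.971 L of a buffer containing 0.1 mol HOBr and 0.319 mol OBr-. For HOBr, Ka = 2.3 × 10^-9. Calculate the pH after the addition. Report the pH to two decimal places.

Added H+ converts OBr- to HOBr: HOBr → 0.25 mol, OBr- → 0.169 mol.
pKa = −log(2.3 × 10^-9) = 8.638
Henderson–Hasselbalch with mole ratio 0.169/0.25: pH = 8.638 + (-0.170)

pH = 8.47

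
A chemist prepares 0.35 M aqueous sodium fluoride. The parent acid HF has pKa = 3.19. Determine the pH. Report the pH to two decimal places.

pH = 8.37

F- is the conjugate base of the weak acid HF.
Ka = 10^(−3.19) = 6.46 × 10^-4
Kb = Kw/Ka = 1.0×10^-14 / 6.46 × 10^-4 = 1.55 × 10^-11
From the ICE table, Kb = [OH-]²/(0.35 − [OH-]) = 1.55 × 10^-11.
Neglecting [OH-] in the denominator: [OH-] = √(1.55 × 10^-11 × 0.35) = 2.33 × 10^-6 M
Check: 0.00067% ionized — well under 5%, approximation valid.
pOH = 5.63, so pH = 14.00 − pOH = 8.37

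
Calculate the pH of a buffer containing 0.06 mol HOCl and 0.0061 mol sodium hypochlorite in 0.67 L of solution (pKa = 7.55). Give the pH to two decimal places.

pH = 6.56

Using pH = pKa + log([base]/[acid]) with [base]/[acid] = 0.0061/0.06:
pH = 7.55 + (-0.993) = 6.56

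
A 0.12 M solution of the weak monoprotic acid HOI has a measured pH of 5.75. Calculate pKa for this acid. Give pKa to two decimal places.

[H+] = 10^(-5.75) = 1.78 × 10^-6 M
At equilibrium [HA] = 0.12 − 1.78 × 10^-6 = 1.20 × 10^-1 M
Ka = [H+][A-]/[HA] = (1.78 × 10^-6)² / 1.20 × 10^-1 = 2.64 × 10^-11
pKa = -log(2.64 × 10^-11) = 10.58

pKa = 10.58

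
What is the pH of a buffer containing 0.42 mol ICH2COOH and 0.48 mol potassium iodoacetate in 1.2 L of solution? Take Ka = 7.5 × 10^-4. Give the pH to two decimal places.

pKa = −log(7.5 × 10^-4) = 3.125
Henderson–Hasselbalch: pH = pKa + log([ICH2COO-]/[ICH2COOH]) = 3.125 + log(0.48/0.42)
pH = 3.125 + (+0.058) = 3.18

pH = 3.18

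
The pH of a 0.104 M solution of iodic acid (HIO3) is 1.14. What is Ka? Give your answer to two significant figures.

[H+] = 10^(-1.14) = 7.24 × 10^-2 M
At equilibrium [HA] = 0.104 − 7.24 × 10^-2 = 3.16 × 10^-2 M
Ka = [H+][A-]/[HA] = (7.24 × 10^-2)² / 3.16 × 10^-2 = 1.7 × 10^-1

Ka = 1.7 × 10^-1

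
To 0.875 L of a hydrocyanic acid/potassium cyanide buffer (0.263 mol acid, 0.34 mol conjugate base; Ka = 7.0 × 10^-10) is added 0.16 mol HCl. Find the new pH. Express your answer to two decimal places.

Added H+ converts CN- to HCN: HCN → 0.423 mol, CN- → 0.18 mol.
pKa = −log(7.0 × 10^-10) = 9.155
Henderson–Hasselbalch with mole ratio 0.18/0.423: pH = 9.155 + (-0.371)

pH = 8.78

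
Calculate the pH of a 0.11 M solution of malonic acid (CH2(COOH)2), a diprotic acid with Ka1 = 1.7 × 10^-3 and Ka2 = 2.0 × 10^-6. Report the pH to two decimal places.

Since Ka1 ≫ Ka2, the first ionization dominates [H+].
Ka1 = x²/(0.11 − x) = 1.7 × 10^-3
Solving the quadratic: x = (−Ka1 + √(Ka1² + 4·Ka1·C₀))/2 = 1.29 × 10^-2 M
pH = −log(1.29 × 10^-2) = 1.89

pH = 1.89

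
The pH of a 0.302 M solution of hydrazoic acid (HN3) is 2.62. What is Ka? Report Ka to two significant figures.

[H+] = 10^(-2.62) = 2.40 × 10^-3 M
At equilibrium [HA] = 0.302 − 2.40 × 10^-3 = 3.00 × 10^-1 M
Ka = [H+][A-]/[HA] = (2.40 × 10^-3)² / 3.00 × 10^-1 = 1.9 × 10^-5

Ka = 1.9 × 10^-5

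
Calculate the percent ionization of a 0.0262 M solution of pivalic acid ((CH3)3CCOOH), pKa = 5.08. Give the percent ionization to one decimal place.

1.8%

(CH3)3CCOOH ⇌ (CH3)3CCOO- + H+; let x = [H+] at equilibrium.
Ka = 10^(−5.08) = 8.32 × 10^-6
x ≈ √(Ka·C₀) = √(8.32 × 10^-6 × 0.0262) = 4.67 × 10^-4 M
% ionization = x/C₀ × 100% = 4.67 × 10^-4/0.0262 × 100% = 1.8%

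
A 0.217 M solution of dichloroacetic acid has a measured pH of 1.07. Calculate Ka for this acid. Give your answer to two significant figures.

[H+] = 10^(-1.07) = 8.51 × 10^-2 M
At equilibrium [HA] = 0.217 − 8.51 × 10^-2 = 1.32 × 10^-1 M
Ka = [H+][A-]/[HA] = (8.51 × 10^-2)² / 1.32 × 10^-1 = 5.5 × 10^-2

Ka = 5.5 × 10^-2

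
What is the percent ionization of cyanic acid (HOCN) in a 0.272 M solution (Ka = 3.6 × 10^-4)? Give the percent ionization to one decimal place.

HOCN ⇌ OCN- + H+; let x = [H+] at equilibrium.
x ≈ √(Ka·C₀) = √(3.6 × 10^-4 × 0.272) = 9.90 × 10^-3 M
Fraction ionized = 9.90 × 10^-3 / 0.272 = 0.0364 → 3.6%

3.6%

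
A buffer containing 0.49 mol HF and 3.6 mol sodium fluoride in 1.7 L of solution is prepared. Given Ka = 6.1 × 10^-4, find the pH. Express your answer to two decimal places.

pKa = −log(6.1 × 10^-4) = 3.215
pH = pKa + log([A⁻]/[HA]) = 3.215 + log(3.6/0.49)
pH = 3.215 + (+0.866) = 4.08

pH = 4.08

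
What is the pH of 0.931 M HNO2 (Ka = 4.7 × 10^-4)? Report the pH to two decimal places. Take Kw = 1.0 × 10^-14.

pH = 1.68

HNO2 ⇌ NO2- + H+
Ka = [H+]²/(0.931 − [H+]) = 4.7 × 10^-4
Neglecting [H+] in the denominator: [H+] = √(4.7 × 10^-4 × 0.931) = 2.09 × 10^-2 M
([H+]/C₀ = 2.2% < 5%, so the approximation holds.)
pH = −log[H+] = −log(2.09 × 10^-2) = 1.68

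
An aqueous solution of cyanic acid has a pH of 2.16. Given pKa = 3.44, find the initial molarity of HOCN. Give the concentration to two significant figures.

[H+] = 10^(-2.16) = 6.92 × 10^-3 M = x
Ka = 10^(−3.44) = 3.63 × 10^-4
Ka = x²/(C₀ − x) ⇒ C₀ = x + x²/Ka
C₀ = 6.92 × 10^-3 + (6.92 × 10^-3)²/(3.63 × 10^-4) = 1.39 × 10^-1 M

C₀ = 1.4 × 10^-1 M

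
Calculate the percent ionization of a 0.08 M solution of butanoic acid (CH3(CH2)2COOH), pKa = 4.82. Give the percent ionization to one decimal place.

CH3(CH2)2COOH ⇌ CH3(CH2)2COO- + H+; let x = [H+] at equilibrium.
Ka = 10^(−4.82) = 1.51 × 10^-5
x ≈ √(Ka·C₀) = √(1.51 × 10^-5 × 0.08) = 1.10 × 10^-3 M
Fraction ionized = 1.10 × 10^-3 / 0.08 = 0.0138 → 1.4%

1.4%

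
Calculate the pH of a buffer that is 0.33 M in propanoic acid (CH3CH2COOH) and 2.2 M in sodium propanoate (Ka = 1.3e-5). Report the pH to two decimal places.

pH = 5.71

pKa = −log(1.3 × 10^-5) = 4.886
Henderson–Hasselbalch: pH = pKa + log([CH3CH2COO-]/[CH3CH2COOH]) = 4.886 + log(2.2/0.33)
pH = 4.886 + (+0.824) = 5.71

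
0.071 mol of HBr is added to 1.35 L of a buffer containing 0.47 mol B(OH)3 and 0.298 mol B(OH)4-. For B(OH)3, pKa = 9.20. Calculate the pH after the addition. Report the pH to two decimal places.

pH = 8.82

After neutralization: n(B(OH)3) = 0.541 mol, n(B(OH)4-) = 0.227 mol.
pH = pKa + log([A⁻]/[HA]) = 9.20 + log(0.227/0.541) = 9.20 -0.377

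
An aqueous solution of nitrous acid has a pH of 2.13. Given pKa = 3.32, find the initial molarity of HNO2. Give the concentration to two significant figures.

C₀ = 1.2 × 10^-1 M

[H+] = 10^(-2.13) = 7.41 × 10^-3 M = x
Ka = 10^(−3.32) = 4.79 × 10^-4
Ka = x²/(C₀ − x) ⇒ C₀ = x + x²/Ka
C₀ = 7.41 × 10^-3 + (7.41 × 10^-3)²/(4.79 × 10^-4) = 1.22 × 10^-1 M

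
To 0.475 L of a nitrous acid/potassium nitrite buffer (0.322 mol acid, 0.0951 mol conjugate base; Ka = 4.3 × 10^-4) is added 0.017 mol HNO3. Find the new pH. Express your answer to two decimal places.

Added H+ converts NO2- to HNO2: HNO2 → 0.339 mol, NO2- → 0.0781 mol.
pKa = −log(4.3 × 10^-4) = 3.367
pH = pKa + log([A⁻]/[HA]) = 3.367 + log(0.0781/0.339) = 3.367 -0.638

pH = 2.73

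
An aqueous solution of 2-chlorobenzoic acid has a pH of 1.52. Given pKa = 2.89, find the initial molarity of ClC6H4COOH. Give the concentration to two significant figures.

C₀ = 7.4 × 10^-1 M

[H+] = 10^(-1.52) = 3.02 × 10^-2 M = x
Ka = 10^(−2.89) = 1.29 × 10^-3
Ka = x²/(C₀ − x) ⇒ C₀ = x + x²/Ka
C₀ = 3.02 × 10^-2 + (3.02 × 10^-2)²/(1.29 × 10^-3) = 7.37 × 10^-1 M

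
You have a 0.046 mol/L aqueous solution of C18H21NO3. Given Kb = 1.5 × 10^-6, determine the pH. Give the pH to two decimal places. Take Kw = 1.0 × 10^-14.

pH = 10.42

C18H21NO3 + H2O ⇌ C18H22NO3+ + OH-
From the ICE table, Kb = x²/(0.046 − x) = 1.5 × 10^-6.
Since Kb ≪ C₀, x ≈ √(Kb·C₀) = 2.63 × 10^-4 M.
pOH = −log(2.63 × 10^-4) = 3.58; pH = 14.00 − 3.58 = 10.42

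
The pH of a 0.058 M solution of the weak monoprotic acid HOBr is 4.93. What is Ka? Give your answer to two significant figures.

[H+] = 10^(-4.93) = 1.17 × 10^-5 M
At equilibrium [HA] = 0.058 − 1.17 × 10^-5 = 5.80 × 10^-2 M
Ka = [H+][A-]/[HA] = (1.17 × 10^-5)² / 5.80 × 10^-2 = 2.4 × 10^-9

Ka = 2.4 × 10^-9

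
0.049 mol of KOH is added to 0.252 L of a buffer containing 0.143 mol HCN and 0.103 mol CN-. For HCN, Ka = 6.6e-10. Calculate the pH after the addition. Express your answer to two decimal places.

After neutralization: n(HCN) = 0.094 mol, n(CN-) = 0.152 mol.
pKa = −log(6.6 × 10^-10) = 9.180
pH = pKa + log(n_CN-/n_HCN) = 9.180 + log(0.152/0.094) = 9.180 + (+0.209)

pH = 9.39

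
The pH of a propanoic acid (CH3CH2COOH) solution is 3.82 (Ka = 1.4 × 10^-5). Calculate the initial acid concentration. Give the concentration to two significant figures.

C₀ = 1.8 × 10^-3 M

[H+] = 10^(-3.82) = 1.51 × 10^-4 M = x
Ka = x²/(C₀ − x) ⇒ C₀ = x + x²/Ka
C₀ = 1.51 × 10^-4 + (1.51 × 10^-4)²/(1.4 × 10^-5) = 1.78 × 10^-3 M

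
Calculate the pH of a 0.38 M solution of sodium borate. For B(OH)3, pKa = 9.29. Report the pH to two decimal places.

B(OH)4- is the conjugate base of the weak acid B(OH)3.
Ka = 10^(−9.29) = 5.13 × 10^-10
Kb = Kw/Ka = 1.0×10^-14 / 5.13 × 10^-10 = 1.95 × 10^-5
Kb = [OH-]²/(0.38 − [OH-]) = 1.95 × 10^-5
Since Kb ≪ C₀, [OH-] ≈ √(Kb·C₀) = 2.72 × 10^-3 M.
pOH = 2.57, so pH = 14.00 − pOH = 11.43

pH = 11.43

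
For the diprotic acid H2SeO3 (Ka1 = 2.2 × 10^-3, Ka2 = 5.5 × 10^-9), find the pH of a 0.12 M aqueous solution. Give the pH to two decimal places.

pH = 1.82

Ka1 ≫ Ka2, so treat the first dissociation as the only significant source of H+.
Ka1 = x²/(0.12 − x) = 2.2 × 10^-3
Solving the quadratic: x = (−Ka1 + √(Ka1² + 4·Ka1·C₀))/2 = 1.52 × 10^-2 M
pH = −log(1.52 × 10^-2) = 1.82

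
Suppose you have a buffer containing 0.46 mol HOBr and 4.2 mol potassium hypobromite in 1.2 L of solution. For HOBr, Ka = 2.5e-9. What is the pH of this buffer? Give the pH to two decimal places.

pKa = −log(2.5 × 10^-9) = 8.602
Using pH = pKa + log([base]/[acid]) with [base]/[acid] = 4.2/0.46:
pH = 8.602 + (+0.960) = 9.56

pH = 9.56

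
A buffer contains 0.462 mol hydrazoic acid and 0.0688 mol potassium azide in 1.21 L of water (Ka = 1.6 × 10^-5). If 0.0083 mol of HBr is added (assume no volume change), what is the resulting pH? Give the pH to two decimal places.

pH = 3.91

After neutralization: n(HN3) = 0.47 mol, n(N3-) = 0.0605 mol.
pKa = −log(1.6 × 10^-5) = 4.796
pH = pKa + log([A⁻]/[HA]) = 4.796 + log(0.0605/0.47) = 4.796 -0.890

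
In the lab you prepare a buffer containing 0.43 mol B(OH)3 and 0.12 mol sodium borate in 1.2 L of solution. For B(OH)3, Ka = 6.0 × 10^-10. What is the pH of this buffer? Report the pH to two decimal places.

pKa = −log(6.0 × 10^-10) = 9.222
Henderson–Hasselbalch: pH = pKa + log([B(OH)4-]/[B(OH)3]) = 9.222 + log(0.12/0.43)
pH = 9.222 + (-0.554) = 8.67

pH = 8.67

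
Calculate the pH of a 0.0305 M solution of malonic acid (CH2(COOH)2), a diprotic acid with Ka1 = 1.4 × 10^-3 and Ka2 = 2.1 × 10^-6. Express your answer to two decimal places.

pH = 2.23

Since Ka1 ≫ Ka2, the first ionization dominates [H+].
Ka1 = x²/(0.0305 − x) = 1.4 × 10^-3
Solving the quadratic: x = (−Ka1 + √(Ka1² + 4·Ka1·C₀))/2 = 5.87 × 10^-3 M
pH = −log(5.87 × 10^-3) = 2.23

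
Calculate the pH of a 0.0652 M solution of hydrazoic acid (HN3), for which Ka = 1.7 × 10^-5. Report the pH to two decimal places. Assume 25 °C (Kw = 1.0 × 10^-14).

pH = 2.98

HN3 ⇌ N3- + H+
Let x = [H+] at equilibrium. Ka = x²/(0.0652 − x).
Assume x ≪ 0.0652: x ≈ √(1.7 × 10^-5 × 0.0652) = 1.05 × 10^-3 M
pH = −log(1.05 × 10^-3) = 2.98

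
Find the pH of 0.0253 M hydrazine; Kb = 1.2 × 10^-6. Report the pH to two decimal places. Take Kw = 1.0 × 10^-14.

pH = 10.24

N2H4 + H2O ⇌ N2H5+ + OH-
Let x = [OH-] at equilibrium. Kb = x²/(0.0253 − x).
Since Kb ≪ C₀, x ≈ √(Kb·C₀) = 1.74 × 10^-4 M.
pOH = −log(1.74 × 10^-4) = 3.76; pH = 14.00 − 3.76 = 10.24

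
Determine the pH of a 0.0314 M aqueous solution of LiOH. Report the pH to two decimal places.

pH = 12.50

LiOH is a strong base; [OH-] = 0.0314 M.
pOH = -log(0.0314) = 1.50
pH = 14.00 - 1.50 = 12.50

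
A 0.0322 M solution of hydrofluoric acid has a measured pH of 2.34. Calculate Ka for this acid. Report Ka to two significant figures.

Ka = 7.6 × 10^-4

[H+] = 10^(-2.34) = 4.57 × 10^-3 M
At equilibrium [HA] = 0.0322 − 4.57 × 10^-3 = 2.76 × 10^-2 M
Ka = [H+][A-]/[HA] = (4.57 × 10^-3)² / 2.76 × 10^-2 = 7.6 × 10^-4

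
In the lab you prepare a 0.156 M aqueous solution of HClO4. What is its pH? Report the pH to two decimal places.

HClO4 is a strong acid and dissociates completely, so [H+] = 0.156 M.
pH = -log(0.156) = 0.81

pH = 0.81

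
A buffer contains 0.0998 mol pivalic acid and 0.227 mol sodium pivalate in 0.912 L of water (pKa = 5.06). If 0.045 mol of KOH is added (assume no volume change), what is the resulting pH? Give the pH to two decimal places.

After neutralization: n((CH3)3CCOOH) = 0.0548 mol, n((CH3)3CCOO-) = 0.272 mol.
Henderson–Hasselbalch with mole ratio 0.272/0.0548: pH = 5.06 + (+0.696)

pH = 5.76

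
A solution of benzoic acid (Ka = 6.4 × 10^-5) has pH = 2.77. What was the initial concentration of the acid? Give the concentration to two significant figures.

[H+] = 10^(-2.77) = 1.70 × 10^-3 M = x
Ka = x²/(C₀ − x) ⇒ C₀ = x + x²/Ka
C₀ = 1.70 × 10^-3 + (1.70 × 10^-3)²/(6.4 × 10^-5) = 4.69 × 10^-2 M

C₀ = 4.7 × 10^-2 M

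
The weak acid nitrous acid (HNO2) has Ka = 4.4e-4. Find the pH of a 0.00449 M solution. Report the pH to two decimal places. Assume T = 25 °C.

pH = 2.92

HNO2 ⇌ NO2- + H+
From the ICE table, Ka = [H+]²/(0.00449 − [H+]) = 4.4 × 10^-4.
The 5% rule fails; solving [H+]² + Ka·[H+] − Ka·C₀ = 0 exactly:
[H+] = [−0.00044 + √(0.00044² + 7.9e-06)]/2 = 1.20 × 10^-3 M
pH = −log(1.20 × 10^-3) = 2.92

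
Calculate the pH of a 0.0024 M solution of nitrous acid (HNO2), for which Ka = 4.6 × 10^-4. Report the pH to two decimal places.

pH = 3.07

HNO2 ⇌ NO2- + H+
From the ICE table, Ka = [H+]²/(0.0024 − [H+]) = 4.6 × 10^-4.
The 5% rule fails; solving [H+]² + Ka·[H+] − Ka·C₀ = 0 exactly:
[H+] = (−Ka + √(Ka² + 4·Ka·C₀))/2 = 8.46 × 10^-4 M
pH = −log(8.46 × 10^-4) = 3.07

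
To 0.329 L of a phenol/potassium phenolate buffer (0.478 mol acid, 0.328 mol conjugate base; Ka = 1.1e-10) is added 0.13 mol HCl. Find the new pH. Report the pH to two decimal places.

pH = 9.47

After neutralization: n(C6H5OH) = 0.608 mol, n(C6H5O-) = 0.198 mol.
pKa = −log(1.1 × 10^-10) = 9.959
Henderson–Hasselbalch with mole ratio 0.198/0.608: pH = 9.959 + (-0.487)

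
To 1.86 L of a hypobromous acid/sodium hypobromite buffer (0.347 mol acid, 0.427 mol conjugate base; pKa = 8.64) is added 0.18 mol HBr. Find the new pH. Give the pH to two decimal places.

Added H+ converts OBr- to HOBr: HOBr → 0.527 mol, OBr- → 0.247 mol.
pH = pKa + log([A⁻]/[HA]) = 8.64 + log(0.247/0.527) = 8.64 -0.329

pH = 8.31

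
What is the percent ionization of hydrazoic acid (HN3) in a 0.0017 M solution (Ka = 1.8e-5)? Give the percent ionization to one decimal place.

HN3 ⇌ N3- + H+; let x = [H+] at equilibrium.
Ka = x²/(C₀ − x); solving the quadratic gives x = 1.66 × 10^-4 M.
Fraction ionized = 1.66 × 10^-4 / 0.0017 = 0.0976 → 9.8%

9.8%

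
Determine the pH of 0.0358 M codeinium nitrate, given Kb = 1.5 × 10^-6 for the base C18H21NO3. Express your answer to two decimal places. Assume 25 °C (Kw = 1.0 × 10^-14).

C18H22NO3+ is the conjugate acid of the weak base C18H21NO3.
Ka = Kw/Kb = 1.0×10^-14 / 1.5 × 10^-6 = 6.67 × 10^-9
From the ICE table, Ka = [H+]²/(0.0358 − [H+]) = 6.67 × 10^-9.
Neglecting [H+] in the denominator: [H+] = √(6.67 × 10^-9 × 0.0358) = 1.55 × 10^-5 M
Check: 0.043% ionized — well under 5%, approximation valid.
pH = −log(1.55 × 10^-5) = 4.81

pH = 4.81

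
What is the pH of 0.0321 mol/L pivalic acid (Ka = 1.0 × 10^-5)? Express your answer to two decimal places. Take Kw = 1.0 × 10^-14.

pH = 3.25

(CH3)3CCOOH ⇌ (CH3)3CCOO- + H+
Ka = [H+]²/(0.0321 − [H+]) = 1.0 × 10^-5
Since Ka ≪ C₀, [H+] ≈ √(Ka·C₀) = 5.67 × 10^-4 M.
([H+]/C₀ = 1.8% < 5%, so the approximation holds.)
pH = −log(5.67 × 10^-4) = 3.25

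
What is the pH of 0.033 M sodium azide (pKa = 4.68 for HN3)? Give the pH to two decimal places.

pH = 8.60

N3- is the conjugate base of the weak acid HN3.
Ka = 10^(−4.68) = 2.09 × 10^-5
Kb = Kw/Ka = 1.0×10^-14 / 2.09 × 10^-5 = 4.78 × 10^-10
From the ICE table, Kb = [OH-]²/(0.033 − [OH-]) = 4.78 × 10^-10.
Assume [OH-] ≪ 0.033: [OH-] ≈ √(4.78 × 10^-10 × 0.033) = 3.97 × 10^-6 M
pOH = 5.40, so pH = 14.00 − pOH = 8.60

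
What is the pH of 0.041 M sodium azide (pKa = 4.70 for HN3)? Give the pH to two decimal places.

N3- is the conjugate base of the weak acid HN3.
Ka = 10^(−4.70) = 2.00 × 10^-5
Kb = Kw/Ka = 1.0×10^-14 / 2.00 × 10^-5 = 5.00 × 10^-10
Kb = x²/(0.041 − x) = 5.00 × 10^-10
Since Kb ≪ C₀, x ≈ √(Kb·C₀) = 4.53 × 10^-6 M.
(x/C₀ = 0.011% < 5%, so the approximation holds.)
pOH = −log(4.53 × 10^-6) = 5.34; pH = 14.00 − 5.34 = 8.66

pH = 8.66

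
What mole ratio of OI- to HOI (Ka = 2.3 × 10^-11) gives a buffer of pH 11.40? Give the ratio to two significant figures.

pKa = -log(2.3 × 10^-11) = 10.638
pH = pKa + log(r) ⇒ log(r) = 11.40 − 10.638 = +0.762
r = [OI-]/[HOI] = 10^(+0.762) = 5.78

ratio = 5.8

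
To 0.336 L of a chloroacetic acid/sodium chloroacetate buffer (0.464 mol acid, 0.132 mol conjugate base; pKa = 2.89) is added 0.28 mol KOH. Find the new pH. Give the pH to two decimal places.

pH = 3.24

OH- converts ClCH2COOH to ClCH2COO-: ClCH2COOH → 0.184 mol, ClCH2COO- → 0.412 mol.
Henderson–Hasselbalch with mole ratio 0.412/0.184: pH = 2.89 + (+0.350)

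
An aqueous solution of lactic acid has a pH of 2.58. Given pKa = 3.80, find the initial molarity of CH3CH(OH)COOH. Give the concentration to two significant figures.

[H+] = 10^(-2.58) = 2.63 × 10^-3 M = x
Ka = 10^(−3.80) = 1.58 × 10^-4
Ka = x²/(C₀ − x) ⇒ C₀ = x + x²/Ka
C₀ = 2.63 × 10^-3 + (2.63 × 10^-3)²/(1.58 × 10^-4) = 4.64 × 10^-2 M

C₀ = 4.6 × 10^-2 M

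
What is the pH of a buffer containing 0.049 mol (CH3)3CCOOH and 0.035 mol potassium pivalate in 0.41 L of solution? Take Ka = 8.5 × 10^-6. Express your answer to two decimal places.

pH = 4.92

pKa = −log(8.5 × 10^-6) = 5.071
pH = pKa + log([A⁻]/[HA]) = 5.071 + log(0.035/0.049)
pH = 5.071 + (-0.146) = 4.92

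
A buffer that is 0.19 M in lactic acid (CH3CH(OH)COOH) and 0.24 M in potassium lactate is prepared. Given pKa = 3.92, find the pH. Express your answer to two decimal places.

pH = pKa + log([A⁻]/[HA]) = 3.92 + log(0.24/0.19)
pH = 3.92 + (+0.101) = 4.02

pH = 4.02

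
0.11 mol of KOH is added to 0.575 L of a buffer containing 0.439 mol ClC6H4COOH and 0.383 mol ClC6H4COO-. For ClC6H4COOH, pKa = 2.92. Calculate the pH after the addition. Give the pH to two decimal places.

OH- converts ClC6H4COOH to ClC6H4COO-: ClC6H4COOH → 0.329 mol, ClC6H4COO- → 0.493 mol.
pH = pKa + log(n_ClC6H4COO-/n_ClC6H4COOH) = 2.92 + log(0.493/0.329) = 2.92 + (+0.176)

pH = 3.10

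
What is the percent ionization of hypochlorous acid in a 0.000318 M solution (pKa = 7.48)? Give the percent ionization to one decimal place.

HOCl ⇌ OCl- + H+; let x = [H+] at equilibrium.
Ka = 10^(−7.48) = 3.31 × 10^-8
x ≈ √(Ka·C₀) = √(3.31 × 10^-8 × 0.000318) = 3.24 × 10^-6 M
% ionization = x/C₀ × 100% = 3.24 × 10^-6/0.000318 × 100% = 1.0%

1.0%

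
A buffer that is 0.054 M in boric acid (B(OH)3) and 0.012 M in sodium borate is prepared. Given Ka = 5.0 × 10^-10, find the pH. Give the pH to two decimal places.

pH = 8.65

pKa = −log(5.0 × 10^-10) = 9.301
Henderson–Hasselbalch: pH = pKa + log([B(OH)4-]/[B(OH)3]) = 9.301 + log(0.012/0.054)
pH = 9.301 + (-0.653) = 8.65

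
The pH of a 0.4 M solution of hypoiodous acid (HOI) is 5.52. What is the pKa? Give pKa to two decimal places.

[H+] = 10^(-5.52) = 3.02 × 10^-6 M
At equilibrium [HA] = 0.4 − 3.02 × 10^-6 = 4.00 × 10^-1 M
Ka = [H+][A-]/[HA] = (3.02 × 10^-6)² / 4.00 × 10^-1 = 2.28 × 10^-11
pKa = -log(2.28 × 10^-11) = 10.64

pKa = 10.64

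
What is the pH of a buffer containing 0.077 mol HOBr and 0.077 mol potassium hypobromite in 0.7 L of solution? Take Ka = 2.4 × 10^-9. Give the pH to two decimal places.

pKa = −log(2.4 × 10^-9) = 8.620
pH = pKa + log([A⁻]/[HA]) = 8.620 + log(0.077/0.077)
pH = 8.620 + (+0.000) = 8.62

pH = 8.62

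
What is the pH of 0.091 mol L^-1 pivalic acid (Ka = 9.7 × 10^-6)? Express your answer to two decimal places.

pH = 3.03

(CH3)3CCOOH ⇌ (CH3)3CCOO- + H+
Let x = [H+] at equilibrium. Ka = x²/(0.091 − x).
Neglecting x in the denominator: x = √(9.7 × 10^-6 × 0.091) = 9.40 × 10^-4 M
pH = −log(9.40 × 10^-4) = 3.03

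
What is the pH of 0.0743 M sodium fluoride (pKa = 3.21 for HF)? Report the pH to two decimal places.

pH = 8.04

F- is the conjugate base of the weak acid HF.
Ka = 10^(−3.21) = 6.17 × 10^-4
Kb = Kw/Ka = 1.0×10^-14 / 6.17 × 10^-4 = 1.62 × 10^-11
Kb = x²/(0.0743 − x) = 1.62 × 10^-11
Since Kb ≪ C₀, x ≈ √(Kb·C₀) = 1.10 × 10^-6 M.
(x/C₀ = 0.0015% < 5%, so the approximation holds.)
pOH = 5.96, so pH = 14.00 − pOH = 8.04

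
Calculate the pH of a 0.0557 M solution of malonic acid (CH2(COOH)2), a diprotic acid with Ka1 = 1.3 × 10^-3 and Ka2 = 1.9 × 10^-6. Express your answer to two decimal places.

Since Ka1 ≫ Ka2, the first ionization dominates [H+].
Ka1 = x²/(0.0557 − x) = 1.3 × 10^-3
Solving the quadratic: x = (−Ka1 + √(Ka1² + 4·Ka1·C₀))/2 = 7.88 × 10^-3 M
pH = −log(7.88 × 10^-3) = 2.10

pH = 2.10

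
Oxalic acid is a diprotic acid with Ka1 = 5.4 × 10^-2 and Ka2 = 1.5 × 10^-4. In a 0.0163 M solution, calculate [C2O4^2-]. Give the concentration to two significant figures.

First ionization gives [H+] ≈ [HC2O4-] = 1.31 × 10^-2 M.
Second step: Ka2 = [H+][C2O4^2-]/[HC2O4-] ≈ [C2O4^2-] (since [H+] ≈ [HC2O4-]).
So [C2O4^2-] ≈ Ka2.

1.5 × 10^-4 M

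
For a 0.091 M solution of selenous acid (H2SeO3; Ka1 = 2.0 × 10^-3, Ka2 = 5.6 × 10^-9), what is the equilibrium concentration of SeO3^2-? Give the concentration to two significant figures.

First ionization gives [H+] ≈ [HSeO3-] = 1.25 × 10^-2 M.
Second step: Ka2 = [H+][SeO3^2-]/[HSeO3-] ≈ [SeO3^2-] (since [H+] ≈ [HSeO3-]).
So [SeO3^2-] ≈ Ka2.

5.6 × 10^-9 M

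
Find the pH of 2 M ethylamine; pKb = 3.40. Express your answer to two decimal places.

C2H5NH2 + H2O ⇌ C2H5NH3+ + OH-
Kb = 10^(−3.40) = 3.98 × 10^-4
Let x = [OH-] at equilibrium. Kb = x²/(2 − x).
Since Kb ≪ C₀, x ≈ √(Kb·C₀) = 2.82 × 10^-2 M.
pOH = 1.55, so pH = 14.00 − pOH = 12.45

pH = 12.45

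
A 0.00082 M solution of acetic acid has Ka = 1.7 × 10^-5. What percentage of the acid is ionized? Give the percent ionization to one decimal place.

13.4%

CH3COOH ⇌ CH3COO- + H+; let x = [H+] at equilibrium.
Ka = x²/(C₀ − x); solving the quadratic gives x = 1.10 × 10^-4 M.
% ionization = x/C₀ × 100% = 1.10 × 10^-4/0.00082 × 100% = 13.4%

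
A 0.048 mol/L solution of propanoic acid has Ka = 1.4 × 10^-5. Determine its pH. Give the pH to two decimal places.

pH = 3.09

CH3CH2COOH ⇌ CH3CH2COO- + H+
Let x = [H+] at equilibrium. Ka = x²/(0.048 − x).
Neglecting x in the denominator: x = √(1.4 × 10^-5 × 0.048) = 8.20 × 10^-4 M
Check: 1.7% ionized — well under 5%, approximation valid.
pH = −log[H+] = −log(8.20 × 10^-4) = 3.09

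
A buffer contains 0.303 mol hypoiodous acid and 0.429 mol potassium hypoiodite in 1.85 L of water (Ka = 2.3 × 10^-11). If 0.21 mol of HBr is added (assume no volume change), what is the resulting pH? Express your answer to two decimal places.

After neutralization: n(HOI) = 0.513 mol, n(OI-) = 0.219 mol.
pKa = −log(2.3 × 10^-11) = 10.638
pH = pKa + log(n_OI-/n_HOI) = 10.638 + log(0.219/0.513) = 10.638 + (-0.370)

pH = 10.27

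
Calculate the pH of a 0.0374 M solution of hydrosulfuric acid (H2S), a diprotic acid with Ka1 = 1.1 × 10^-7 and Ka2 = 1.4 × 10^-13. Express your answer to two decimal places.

Since Ka1 ≫ Ka2, the first ionization dominates [H+].
Ka1 = x²/(0.0374 − x) = 1.1 × 10^-7
x ≈ √(1.1 × 10^-7 × 0.0374) = 6.41 × 10^-5 M
pH = −log(6.41 × 10^-5) = 4.19

pH = 4.19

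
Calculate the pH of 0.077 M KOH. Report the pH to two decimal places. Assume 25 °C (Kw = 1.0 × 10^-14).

KOH is a strong base; [OH-] = 0.077 M.
pOH = -log(0.077) = 1.11
pH = 14.00 - 1.11 = 12.89

pH = 12.89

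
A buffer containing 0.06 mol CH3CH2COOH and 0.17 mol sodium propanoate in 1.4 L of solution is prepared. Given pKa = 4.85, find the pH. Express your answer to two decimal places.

pH = 5.30

Using pH = pKa + log([base]/[acid]) with [base]/[acid] = 0.17/0.06:
pH = 4.85 + (+0.452) = 5.30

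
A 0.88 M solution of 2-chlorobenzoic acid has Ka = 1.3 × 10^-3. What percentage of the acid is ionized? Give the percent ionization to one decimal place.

3.8%

ClC6H4COOH ⇌ ClC6H4COO- + H+; let x = [H+] at equilibrium.
x ≈ √(Ka·C₀) = √(1.3 × 10^-3 × 0.88) = 3.38 × 10^-2 M
% ionization = x/C₀ × 100% = 3.38 × 10^-2/0.88 × 100% = 3.8%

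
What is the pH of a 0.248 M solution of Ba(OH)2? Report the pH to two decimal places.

pH = 13.70

Ba(OH)2 is a strong base (each formula unit releases 2 OH-); [OH-] = 0.496 M.
pOH = -log(0.496) = 0.30
pH = 14.00 - 0.30 = 13.70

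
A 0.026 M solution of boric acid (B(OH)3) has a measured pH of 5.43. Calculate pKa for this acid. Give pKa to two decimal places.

pKa = 9.27

[H+] = 10^(-5.43) = 3.72 × 10^-6 M
At equilibrium [HA] = 0.026 − 3.72 × 10^-6 = 2.60 × 10^-2 M
Ka = [H+][A-]/[HA] = (3.72 × 10^-6)² / 2.60 × 10^-2 = 5.32 × 10^-10
pKa = -log(5.32 × 10^-10) = 9.27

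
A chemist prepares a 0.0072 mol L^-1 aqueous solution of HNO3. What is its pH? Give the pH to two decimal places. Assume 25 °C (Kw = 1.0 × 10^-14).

pH = 2.14

HNO3 is a strong acid and dissociates completely, so [H+] = 0.0072 M.
pH = -log(0.0072) = 2.14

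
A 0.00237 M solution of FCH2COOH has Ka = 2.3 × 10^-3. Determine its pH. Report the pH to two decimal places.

FCH2COOH ⇌ FCH2COO- + H+
Ka = x²/(0.00237 − x) = 2.3 × 10^-3
Here C₀/Ka ≈ 1.03, so the small-x approximation fails. Use the quadratic:
x = [−0.0023 + √(0.0023² + 2.18e-05)]/2 = 1.45 × 10^-3 M
pH = −log(1.45 × 10^-3) = 2.84

pH = 2.84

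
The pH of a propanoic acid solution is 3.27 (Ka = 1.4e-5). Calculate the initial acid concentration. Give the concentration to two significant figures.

[H+] = 10^(-3.27) = 5.37 × 10^-4 M = x
Ka = x²/(C₀ − x) ⇒ C₀ = x + x²/Ka
C₀ = 5.37 × 10^-4 + (5.37 × 10^-4)²/(1.4 × 10^-5) = 2.11 × 10^-2 M

C₀ = 2.1 × 10^-2 M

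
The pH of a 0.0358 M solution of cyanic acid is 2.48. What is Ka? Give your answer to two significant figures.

[H+] = 10^(-2.48) = 3.31 × 10^-3 M
At equilibrium [HA] = 0.0358 − 3.31 × 10^-3 = 3.25 × 10^-2 M
Ka = [H+][A-]/[HA] = (3.31 × 10^-3)² / 3.25 × 10^-2 = 3.4 × 10^-4

Ka = 3.4 × 10^-4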